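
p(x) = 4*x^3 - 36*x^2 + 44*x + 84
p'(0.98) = -15.04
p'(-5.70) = 844.28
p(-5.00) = -1536.00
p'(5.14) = -9.04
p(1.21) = 91.62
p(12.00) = 2340.00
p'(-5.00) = 704.00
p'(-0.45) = 78.83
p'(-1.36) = 164.12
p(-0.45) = 56.55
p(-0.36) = 63.31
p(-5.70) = -2077.21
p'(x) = 12*x^2 - 72*x + 44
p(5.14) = -97.76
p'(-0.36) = 71.48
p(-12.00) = -12540.00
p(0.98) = 96.31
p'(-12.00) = 2636.00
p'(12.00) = 908.00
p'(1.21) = -25.55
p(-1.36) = -52.49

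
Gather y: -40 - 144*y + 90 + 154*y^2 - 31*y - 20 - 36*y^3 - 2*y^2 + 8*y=-36*y^3 + 152*y^2 - 167*y + 30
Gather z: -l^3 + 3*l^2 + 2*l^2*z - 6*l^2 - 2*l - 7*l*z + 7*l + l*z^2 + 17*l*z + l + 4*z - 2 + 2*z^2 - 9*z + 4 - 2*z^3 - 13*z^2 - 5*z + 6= -l^3 - 3*l^2 + 6*l - 2*z^3 + z^2*(l - 11) + z*(2*l^2 + 10*l - 10) + 8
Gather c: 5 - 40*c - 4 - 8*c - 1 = -48*c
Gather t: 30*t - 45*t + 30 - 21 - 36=-15*t - 27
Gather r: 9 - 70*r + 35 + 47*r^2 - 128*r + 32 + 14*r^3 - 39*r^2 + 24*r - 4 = 14*r^3 + 8*r^2 - 174*r + 72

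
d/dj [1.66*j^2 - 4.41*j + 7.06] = 3.32*j - 4.41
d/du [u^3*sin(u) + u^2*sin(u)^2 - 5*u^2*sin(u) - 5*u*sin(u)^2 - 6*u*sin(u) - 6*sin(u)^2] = u^3*cos(u) + 3*u^2*sin(u) + u^2*sin(2*u) - 5*u^2*cos(u) + 2*u*sin(u)^2 - 10*u*sin(u) - 5*u*sin(2*u) - 6*u*cos(u) - 5*sin(u)^2 - 6*sin(u) - 6*sin(2*u)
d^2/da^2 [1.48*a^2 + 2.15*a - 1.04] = 2.96000000000000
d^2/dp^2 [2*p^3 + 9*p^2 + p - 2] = 12*p + 18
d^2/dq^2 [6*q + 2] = 0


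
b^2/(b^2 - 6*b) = b/(b - 6)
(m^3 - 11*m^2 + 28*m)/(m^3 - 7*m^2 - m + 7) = m*(m - 4)/(m^2 - 1)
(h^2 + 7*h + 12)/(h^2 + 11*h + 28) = (h + 3)/(h + 7)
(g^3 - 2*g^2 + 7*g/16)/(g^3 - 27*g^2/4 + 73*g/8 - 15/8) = g*(4*g - 7)/(2*(2*g^2 - 13*g + 15))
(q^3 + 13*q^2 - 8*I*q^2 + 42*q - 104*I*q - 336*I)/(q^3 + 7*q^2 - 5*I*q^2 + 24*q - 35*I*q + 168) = (q + 6)/(q + 3*I)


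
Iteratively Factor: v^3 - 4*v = (v - 2)*(v^2 + 2*v) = (v - 2)*(v + 2)*(v)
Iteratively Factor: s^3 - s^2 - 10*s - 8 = (s + 2)*(s^2 - 3*s - 4) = (s - 4)*(s + 2)*(s + 1)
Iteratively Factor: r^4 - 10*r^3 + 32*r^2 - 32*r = (r - 4)*(r^3 - 6*r^2 + 8*r) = (r - 4)*(r - 2)*(r^2 - 4*r) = (r - 4)^2*(r - 2)*(r)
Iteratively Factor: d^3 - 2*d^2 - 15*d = (d)*(d^2 - 2*d - 15) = d*(d + 3)*(d - 5)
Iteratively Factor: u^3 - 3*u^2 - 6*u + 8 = (u - 1)*(u^2 - 2*u - 8) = (u - 1)*(u + 2)*(u - 4)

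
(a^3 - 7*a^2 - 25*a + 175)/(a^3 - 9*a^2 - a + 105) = (a + 5)/(a + 3)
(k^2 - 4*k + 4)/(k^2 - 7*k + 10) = (k - 2)/(k - 5)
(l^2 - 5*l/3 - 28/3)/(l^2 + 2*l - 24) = (l + 7/3)/(l + 6)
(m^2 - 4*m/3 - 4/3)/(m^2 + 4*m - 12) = (m + 2/3)/(m + 6)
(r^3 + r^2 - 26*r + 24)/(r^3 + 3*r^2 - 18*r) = (r^2 - 5*r + 4)/(r*(r - 3))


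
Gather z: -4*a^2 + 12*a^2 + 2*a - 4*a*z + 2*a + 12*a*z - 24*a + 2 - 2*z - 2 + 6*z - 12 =8*a^2 - 20*a + z*(8*a + 4) - 12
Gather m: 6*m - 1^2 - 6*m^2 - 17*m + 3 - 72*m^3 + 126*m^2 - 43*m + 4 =-72*m^3 + 120*m^2 - 54*m + 6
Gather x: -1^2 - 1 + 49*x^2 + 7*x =49*x^2 + 7*x - 2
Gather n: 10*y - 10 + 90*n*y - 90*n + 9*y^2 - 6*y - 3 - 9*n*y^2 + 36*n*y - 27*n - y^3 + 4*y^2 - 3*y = n*(-9*y^2 + 126*y - 117) - y^3 + 13*y^2 + y - 13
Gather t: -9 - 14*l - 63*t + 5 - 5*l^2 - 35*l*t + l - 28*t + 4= -5*l^2 - 13*l + t*(-35*l - 91)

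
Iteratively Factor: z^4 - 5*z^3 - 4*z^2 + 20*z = (z + 2)*(z^3 - 7*z^2 + 10*z) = (z - 2)*(z + 2)*(z^2 - 5*z) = z*(z - 2)*(z + 2)*(z - 5)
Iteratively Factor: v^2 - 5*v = (v)*(v - 5)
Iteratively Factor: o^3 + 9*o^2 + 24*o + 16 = (o + 4)*(o^2 + 5*o + 4) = (o + 1)*(o + 4)*(o + 4)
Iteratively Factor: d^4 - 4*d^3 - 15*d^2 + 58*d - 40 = (d - 1)*(d^3 - 3*d^2 - 18*d + 40) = (d - 5)*(d - 1)*(d^2 + 2*d - 8) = (d - 5)*(d - 1)*(d + 4)*(d - 2)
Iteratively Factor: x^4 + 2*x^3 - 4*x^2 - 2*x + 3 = (x + 1)*(x^3 + x^2 - 5*x + 3) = (x - 1)*(x + 1)*(x^2 + 2*x - 3) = (x - 1)*(x + 1)*(x + 3)*(x - 1)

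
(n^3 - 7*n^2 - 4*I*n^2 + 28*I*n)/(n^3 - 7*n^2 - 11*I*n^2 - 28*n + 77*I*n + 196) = n/(n - 7*I)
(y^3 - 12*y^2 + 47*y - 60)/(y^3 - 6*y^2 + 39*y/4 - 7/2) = 4*(y^3 - 12*y^2 + 47*y - 60)/(4*y^3 - 24*y^2 + 39*y - 14)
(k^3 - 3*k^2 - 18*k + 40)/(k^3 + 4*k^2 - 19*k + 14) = (k^2 - k - 20)/(k^2 + 6*k - 7)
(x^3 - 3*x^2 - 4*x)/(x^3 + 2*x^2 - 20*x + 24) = x*(x^2 - 3*x - 4)/(x^3 + 2*x^2 - 20*x + 24)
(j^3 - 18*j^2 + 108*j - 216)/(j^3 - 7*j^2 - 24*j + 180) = (j - 6)/(j + 5)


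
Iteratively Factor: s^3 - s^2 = (s)*(s^2 - s) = s^2*(s - 1)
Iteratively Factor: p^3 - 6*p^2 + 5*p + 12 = (p + 1)*(p^2 - 7*p + 12) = (p - 4)*(p + 1)*(p - 3)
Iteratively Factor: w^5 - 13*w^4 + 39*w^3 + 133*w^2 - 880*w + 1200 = (w - 5)*(w^4 - 8*w^3 - w^2 + 128*w - 240) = (w - 5)*(w + 4)*(w^3 - 12*w^2 + 47*w - 60) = (w - 5)*(w - 4)*(w + 4)*(w^2 - 8*w + 15) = (w - 5)*(w - 4)*(w - 3)*(w + 4)*(w - 5)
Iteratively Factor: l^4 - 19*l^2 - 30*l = (l + 2)*(l^3 - 2*l^2 - 15*l) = (l - 5)*(l + 2)*(l^2 + 3*l) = l*(l - 5)*(l + 2)*(l + 3)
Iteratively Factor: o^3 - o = (o + 1)*(o^2 - o) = (o - 1)*(o + 1)*(o)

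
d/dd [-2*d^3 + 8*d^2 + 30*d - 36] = -6*d^2 + 16*d + 30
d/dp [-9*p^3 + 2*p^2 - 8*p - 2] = -27*p^2 + 4*p - 8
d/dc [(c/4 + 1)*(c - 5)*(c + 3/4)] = 3*c^2/4 - c/8 - 83/16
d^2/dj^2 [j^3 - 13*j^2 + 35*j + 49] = 6*j - 26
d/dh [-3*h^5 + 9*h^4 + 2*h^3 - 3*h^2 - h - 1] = -15*h^4 + 36*h^3 + 6*h^2 - 6*h - 1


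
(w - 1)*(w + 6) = w^2 + 5*w - 6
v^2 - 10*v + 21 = (v - 7)*(v - 3)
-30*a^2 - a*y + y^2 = (-6*a + y)*(5*a + y)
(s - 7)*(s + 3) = s^2 - 4*s - 21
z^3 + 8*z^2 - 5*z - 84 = (z - 3)*(z + 4)*(z + 7)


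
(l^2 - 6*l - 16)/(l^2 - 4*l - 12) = (l - 8)/(l - 6)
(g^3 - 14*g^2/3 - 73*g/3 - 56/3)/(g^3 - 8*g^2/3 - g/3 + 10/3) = (3*g^2 - 17*g - 56)/(3*g^2 - 11*g + 10)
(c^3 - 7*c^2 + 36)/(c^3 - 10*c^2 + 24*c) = (c^2 - c - 6)/(c*(c - 4))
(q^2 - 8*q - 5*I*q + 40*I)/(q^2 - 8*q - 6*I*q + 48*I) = (q - 5*I)/(q - 6*I)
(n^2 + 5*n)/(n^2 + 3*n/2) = 2*(n + 5)/(2*n + 3)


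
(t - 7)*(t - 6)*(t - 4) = t^3 - 17*t^2 + 94*t - 168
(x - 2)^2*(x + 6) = x^3 + 2*x^2 - 20*x + 24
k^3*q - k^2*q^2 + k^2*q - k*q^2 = k*(k - q)*(k*q + q)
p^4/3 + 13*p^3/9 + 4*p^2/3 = p^2*(p/3 + 1)*(p + 4/3)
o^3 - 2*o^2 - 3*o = o*(o - 3)*(o + 1)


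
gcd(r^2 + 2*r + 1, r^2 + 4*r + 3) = r + 1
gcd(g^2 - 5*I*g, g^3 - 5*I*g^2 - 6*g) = g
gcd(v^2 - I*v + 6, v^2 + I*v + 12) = v - 3*I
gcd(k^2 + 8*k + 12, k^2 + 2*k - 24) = k + 6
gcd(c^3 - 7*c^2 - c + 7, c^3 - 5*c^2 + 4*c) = c - 1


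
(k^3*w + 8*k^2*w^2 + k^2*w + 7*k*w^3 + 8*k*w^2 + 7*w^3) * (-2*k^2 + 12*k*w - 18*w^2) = -2*k^5*w - 4*k^4*w^2 - 2*k^4*w + 64*k^3*w^3 - 4*k^3*w^2 - 60*k^2*w^4 + 64*k^2*w^3 - 126*k*w^5 - 60*k*w^4 - 126*w^5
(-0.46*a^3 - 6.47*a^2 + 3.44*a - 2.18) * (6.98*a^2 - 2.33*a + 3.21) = -3.2108*a^5 - 44.0888*a^4 + 37.6097*a^3 - 44.0003*a^2 + 16.1218*a - 6.9978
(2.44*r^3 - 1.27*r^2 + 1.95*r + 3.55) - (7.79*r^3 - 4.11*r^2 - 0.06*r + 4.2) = -5.35*r^3 + 2.84*r^2 + 2.01*r - 0.65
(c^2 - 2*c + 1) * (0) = 0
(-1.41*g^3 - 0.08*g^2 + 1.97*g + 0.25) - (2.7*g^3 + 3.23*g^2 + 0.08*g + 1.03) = -4.11*g^3 - 3.31*g^2 + 1.89*g - 0.78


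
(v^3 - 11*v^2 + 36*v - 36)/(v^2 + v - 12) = (v^2 - 8*v + 12)/(v + 4)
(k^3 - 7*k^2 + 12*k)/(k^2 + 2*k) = (k^2 - 7*k + 12)/(k + 2)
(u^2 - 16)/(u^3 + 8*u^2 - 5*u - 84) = (u - 4)/(u^2 + 4*u - 21)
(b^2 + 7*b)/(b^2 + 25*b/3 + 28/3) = 3*b/(3*b + 4)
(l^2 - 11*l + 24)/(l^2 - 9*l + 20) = (l^2 - 11*l + 24)/(l^2 - 9*l + 20)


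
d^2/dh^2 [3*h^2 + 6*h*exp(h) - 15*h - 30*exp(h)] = 6*h*exp(h) - 18*exp(h) + 6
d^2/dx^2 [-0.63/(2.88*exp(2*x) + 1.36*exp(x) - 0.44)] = (-0.63*(5.76*exp(x) + 1.36)*(11.52*exp(x) + 2.72)*exp(x) + (7.2576*exp(x) + 0.8568)*(2.88*exp(2*x) + 1.36*exp(x) - 0.44))*exp(x)/(2.88*exp(2*x) + 1.36*exp(x) - 0.44)^3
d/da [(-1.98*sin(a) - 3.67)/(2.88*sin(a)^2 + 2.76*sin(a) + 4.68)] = (5.7024*sin(a)^2 + 21.1392*sin(a) + 0.8628)*cos(a)/(8.2944*sin(a)^4 + 15.8976*sin(a)^3 + 34.5744*sin(a)^2 + 25.8336*sin(a) + 21.9024)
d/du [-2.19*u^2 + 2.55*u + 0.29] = 2.55 - 4.38*u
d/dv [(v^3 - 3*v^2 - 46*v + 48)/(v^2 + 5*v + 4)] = (v^4 + 10*v^3 + 43*v^2 - 120*v - 424)/(v^4 + 10*v^3 + 33*v^2 + 40*v + 16)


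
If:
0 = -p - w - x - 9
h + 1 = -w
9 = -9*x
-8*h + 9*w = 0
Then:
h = -9/17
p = -128/17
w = -8/17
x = -1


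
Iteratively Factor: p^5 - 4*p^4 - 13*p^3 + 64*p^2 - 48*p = (p + 4)*(p^4 - 8*p^3 + 19*p^2 - 12*p) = (p - 3)*(p + 4)*(p^3 - 5*p^2 + 4*p) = (p - 3)*(p - 1)*(p + 4)*(p^2 - 4*p) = p*(p - 3)*(p - 1)*(p + 4)*(p - 4)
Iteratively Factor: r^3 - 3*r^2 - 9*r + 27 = (r - 3)*(r^2 - 9) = (r - 3)*(r + 3)*(r - 3)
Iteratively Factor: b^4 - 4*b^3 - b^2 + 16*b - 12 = (b - 2)*(b^3 - 2*b^2 - 5*b + 6) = (b - 3)*(b - 2)*(b^2 + b - 2) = (b - 3)*(b - 2)*(b - 1)*(b + 2)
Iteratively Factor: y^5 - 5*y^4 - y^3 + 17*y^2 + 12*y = (y - 3)*(y^4 - 2*y^3 - 7*y^2 - 4*y) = (y - 4)*(y - 3)*(y^3 + 2*y^2 + y) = y*(y - 4)*(y - 3)*(y^2 + 2*y + 1) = y*(y - 4)*(y - 3)*(y + 1)*(y + 1)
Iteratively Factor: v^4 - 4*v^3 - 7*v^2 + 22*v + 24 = (v - 4)*(v^3 - 7*v - 6) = (v - 4)*(v + 2)*(v^2 - 2*v - 3) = (v - 4)*(v + 1)*(v + 2)*(v - 3)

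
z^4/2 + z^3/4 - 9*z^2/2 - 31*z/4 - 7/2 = (z/2 + 1)*(z - 7/2)*(z + 1)^2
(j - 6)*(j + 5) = j^2 - j - 30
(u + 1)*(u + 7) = u^2 + 8*u + 7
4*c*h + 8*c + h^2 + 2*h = (4*c + h)*(h + 2)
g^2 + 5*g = g*(g + 5)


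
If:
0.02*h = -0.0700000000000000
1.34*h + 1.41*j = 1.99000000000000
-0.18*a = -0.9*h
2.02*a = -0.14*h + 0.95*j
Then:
No Solution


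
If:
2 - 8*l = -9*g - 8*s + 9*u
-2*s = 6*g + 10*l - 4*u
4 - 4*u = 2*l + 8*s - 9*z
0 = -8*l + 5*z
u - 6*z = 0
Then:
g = 890/4083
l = 90/1361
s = 388/1361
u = 864/1361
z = 144/1361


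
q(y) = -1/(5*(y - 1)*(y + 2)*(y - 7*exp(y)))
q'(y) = -(7*exp(y) - 1)/(5*(y - 1)*(y + 2)*(y - 7*exp(y))^2) + 1/(5*(y - 1)*(y + 2)^2*(y - 7*exp(y))) + 1/(5*(y - 1)^2*(y + 2)*(y - 7*exp(y)))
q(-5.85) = 0.00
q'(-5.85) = 0.00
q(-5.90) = 0.00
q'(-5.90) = 0.00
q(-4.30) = 0.00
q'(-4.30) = 0.00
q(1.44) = 0.00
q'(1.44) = -0.02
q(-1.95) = -0.46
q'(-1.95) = 9.05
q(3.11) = 0.00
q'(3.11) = -0.00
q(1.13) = 0.02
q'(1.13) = -0.22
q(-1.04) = -0.03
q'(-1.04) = 0.03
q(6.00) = 0.00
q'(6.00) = 0.00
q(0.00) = -0.01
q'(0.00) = 0.01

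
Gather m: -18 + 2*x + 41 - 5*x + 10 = 33 - 3*x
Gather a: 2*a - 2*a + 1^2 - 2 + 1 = 0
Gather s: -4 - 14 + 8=-10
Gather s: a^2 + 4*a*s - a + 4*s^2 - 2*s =a^2 - a + 4*s^2 + s*(4*a - 2)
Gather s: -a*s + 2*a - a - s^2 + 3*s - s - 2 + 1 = a - s^2 + s*(2 - a) - 1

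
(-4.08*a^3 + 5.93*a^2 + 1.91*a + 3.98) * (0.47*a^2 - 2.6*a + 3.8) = -1.9176*a^5 + 13.3951*a^4 - 30.0243*a^3 + 19.4386*a^2 - 3.09*a + 15.124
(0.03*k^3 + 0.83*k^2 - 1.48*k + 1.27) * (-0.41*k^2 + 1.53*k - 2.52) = -0.0123*k^5 - 0.2944*k^4 + 1.8011*k^3 - 4.8767*k^2 + 5.6727*k - 3.2004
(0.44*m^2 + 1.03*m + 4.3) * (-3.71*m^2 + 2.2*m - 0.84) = -1.6324*m^4 - 2.8533*m^3 - 14.0566*m^2 + 8.5948*m - 3.612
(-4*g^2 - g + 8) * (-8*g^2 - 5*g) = 32*g^4 + 28*g^3 - 59*g^2 - 40*g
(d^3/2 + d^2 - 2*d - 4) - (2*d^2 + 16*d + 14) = d^3/2 - d^2 - 18*d - 18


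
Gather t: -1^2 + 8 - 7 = 0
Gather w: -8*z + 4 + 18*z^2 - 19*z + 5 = 18*z^2 - 27*z + 9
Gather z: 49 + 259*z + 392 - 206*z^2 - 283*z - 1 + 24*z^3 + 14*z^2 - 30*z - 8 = 24*z^3 - 192*z^2 - 54*z + 432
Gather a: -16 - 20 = -36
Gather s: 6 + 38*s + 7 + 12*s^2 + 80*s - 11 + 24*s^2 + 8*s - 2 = 36*s^2 + 126*s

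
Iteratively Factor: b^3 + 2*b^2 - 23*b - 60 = (b + 4)*(b^2 - 2*b - 15) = (b - 5)*(b + 4)*(b + 3)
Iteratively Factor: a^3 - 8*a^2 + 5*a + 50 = (a + 2)*(a^2 - 10*a + 25) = (a - 5)*(a + 2)*(a - 5)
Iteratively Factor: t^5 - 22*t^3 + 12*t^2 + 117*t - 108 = (t - 3)*(t^4 + 3*t^3 - 13*t^2 - 27*t + 36) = (t - 3)^2*(t^3 + 6*t^2 + 5*t - 12) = (t - 3)^2*(t + 4)*(t^2 + 2*t - 3) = (t - 3)^2*(t - 1)*(t + 4)*(t + 3)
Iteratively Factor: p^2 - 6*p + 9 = (p - 3)*(p - 3)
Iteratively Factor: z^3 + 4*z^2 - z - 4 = (z + 1)*(z^2 + 3*z - 4) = (z + 1)*(z + 4)*(z - 1)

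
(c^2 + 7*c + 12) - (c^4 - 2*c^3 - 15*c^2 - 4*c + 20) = -c^4 + 2*c^3 + 16*c^2 + 11*c - 8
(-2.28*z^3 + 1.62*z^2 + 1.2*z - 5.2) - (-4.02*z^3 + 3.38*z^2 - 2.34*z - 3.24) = 1.74*z^3 - 1.76*z^2 + 3.54*z - 1.96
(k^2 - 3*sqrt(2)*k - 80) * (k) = k^3 - 3*sqrt(2)*k^2 - 80*k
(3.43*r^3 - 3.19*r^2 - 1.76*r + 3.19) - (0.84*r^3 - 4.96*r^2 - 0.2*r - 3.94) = 2.59*r^3 + 1.77*r^2 - 1.56*r + 7.13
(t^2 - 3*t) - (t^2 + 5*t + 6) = -8*t - 6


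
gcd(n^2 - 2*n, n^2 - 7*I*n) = n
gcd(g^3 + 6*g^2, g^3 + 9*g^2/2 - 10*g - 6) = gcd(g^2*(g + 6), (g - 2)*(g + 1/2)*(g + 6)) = g + 6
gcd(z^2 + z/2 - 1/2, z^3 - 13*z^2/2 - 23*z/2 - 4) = z + 1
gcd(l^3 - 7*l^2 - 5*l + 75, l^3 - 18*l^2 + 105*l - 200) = l^2 - 10*l + 25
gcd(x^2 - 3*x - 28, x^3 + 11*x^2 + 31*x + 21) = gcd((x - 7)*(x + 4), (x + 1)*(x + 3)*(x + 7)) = 1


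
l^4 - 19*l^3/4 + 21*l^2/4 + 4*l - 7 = (l - 2)^2*(l - 7/4)*(l + 1)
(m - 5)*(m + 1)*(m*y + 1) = m^3*y - 4*m^2*y + m^2 - 5*m*y - 4*m - 5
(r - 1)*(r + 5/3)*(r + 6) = r^3 + 20*r^2/3 + 7*r/3 - 10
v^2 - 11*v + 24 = (v - 8)*(v - 3)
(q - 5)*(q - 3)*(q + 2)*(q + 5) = q^4 - q^3 - 31*q^2 + 25*q + 150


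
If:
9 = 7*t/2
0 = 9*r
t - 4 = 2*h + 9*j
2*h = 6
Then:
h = 3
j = -52/63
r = 0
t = 18/7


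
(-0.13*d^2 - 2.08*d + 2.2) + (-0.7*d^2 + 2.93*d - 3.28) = -0.83*d^2 + 0.85*d - 1.08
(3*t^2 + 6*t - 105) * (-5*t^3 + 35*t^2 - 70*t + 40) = -15*t^5 + 75*t^4 + 525*t^3 - 3975*t^2 + 7590*t - 4200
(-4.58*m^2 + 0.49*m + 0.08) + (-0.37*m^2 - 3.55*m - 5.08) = -4.95*m^2 - 3.06*m - 5.0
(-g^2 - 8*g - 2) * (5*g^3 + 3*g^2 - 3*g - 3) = -5*g^5 - 43*g^4 - 31*g^3 + 21*g^2 + 30*g + 6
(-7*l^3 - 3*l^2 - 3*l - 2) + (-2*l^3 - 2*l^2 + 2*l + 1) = -9*l^3 - 5*l^2 - l - 1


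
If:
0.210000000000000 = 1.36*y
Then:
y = 0.15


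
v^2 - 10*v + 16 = (v - 8)*(v - 2)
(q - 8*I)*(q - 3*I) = q^2 - 11*I*q - 24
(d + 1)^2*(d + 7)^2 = d^4 + 16*d^3 + 78*d^2 + 112*d + 49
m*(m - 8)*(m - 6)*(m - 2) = m^4 - 16*m^3 + 76*m^2 - 96*m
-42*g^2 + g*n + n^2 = (-6*g + n)*(7*g + n)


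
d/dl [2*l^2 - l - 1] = 4*l - 1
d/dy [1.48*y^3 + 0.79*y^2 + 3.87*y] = 4.44*y^2 + 1.58*y + 3.87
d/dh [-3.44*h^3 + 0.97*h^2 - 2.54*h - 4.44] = -10.32*h^2 + 1.94*h - 2.54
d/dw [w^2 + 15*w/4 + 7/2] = 2*w + 15/4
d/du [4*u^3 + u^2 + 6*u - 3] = 12*u^2 + 2*u + 6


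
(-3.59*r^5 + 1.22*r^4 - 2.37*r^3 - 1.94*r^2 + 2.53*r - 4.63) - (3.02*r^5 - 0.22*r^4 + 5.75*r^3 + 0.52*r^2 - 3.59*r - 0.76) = -6.61*r^5 + 1.44*r^4 - 8.12*r^3 - 2.46*r^2 + 6.12*r - 3.87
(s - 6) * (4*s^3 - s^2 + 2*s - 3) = 4*s^4 - 25*s^3 + 8*s^2 - 15*s + 18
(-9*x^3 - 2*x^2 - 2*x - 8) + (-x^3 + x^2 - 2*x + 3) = -10*x^3 - x^2 - 4*x - 5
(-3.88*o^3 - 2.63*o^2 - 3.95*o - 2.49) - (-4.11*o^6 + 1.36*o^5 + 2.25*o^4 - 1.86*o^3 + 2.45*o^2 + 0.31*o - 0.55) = 4.11*o^6 - 1.36*o^5 - 2.25*o^4 - 2.02*o^3 - 5.08*o^2 - 4.26*o - 1.94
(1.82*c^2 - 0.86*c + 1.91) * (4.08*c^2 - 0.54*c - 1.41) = 7.4256*c^4 - 4.4916*c^3 + 5.691*c^2 + 0.1812*c - 2.6931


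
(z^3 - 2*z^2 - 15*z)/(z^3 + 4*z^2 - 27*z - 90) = z/(z + 6)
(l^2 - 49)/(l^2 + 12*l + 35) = (l - 7)/(l + 5)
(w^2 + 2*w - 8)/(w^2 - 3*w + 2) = (w + 4)/(w - 1)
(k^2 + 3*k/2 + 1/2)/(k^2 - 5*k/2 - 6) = (2*k^2 + 3*k + 1)/(2*k^2 - 5*k - 12)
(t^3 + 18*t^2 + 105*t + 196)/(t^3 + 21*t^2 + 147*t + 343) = (t + 4)/(t + 7)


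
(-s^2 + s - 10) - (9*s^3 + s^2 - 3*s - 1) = -9*s^3 - 2*s^2 + 4*s - 9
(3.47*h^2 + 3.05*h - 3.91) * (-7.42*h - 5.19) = -25.7474*h^3 - 40.6403*h^2 + 13.1827*h + 20.2929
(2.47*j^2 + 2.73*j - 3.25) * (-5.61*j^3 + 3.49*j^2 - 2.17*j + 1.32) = -13.8567*j^5 - 6.695*j^4 + 22.4003*j^3 - 14.0062*j^2 + 10.6561*j - 4.29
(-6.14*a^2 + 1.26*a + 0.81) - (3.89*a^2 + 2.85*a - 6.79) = -10.03*a^2 - 1.59*a + 7.6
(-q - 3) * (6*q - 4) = -6*q^2 - 14*q + 12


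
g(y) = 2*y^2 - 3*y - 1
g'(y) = 4*y - 3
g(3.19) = 9.78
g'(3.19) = 9.76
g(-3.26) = 30.04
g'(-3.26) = -16.04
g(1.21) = -1.70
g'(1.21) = 1.84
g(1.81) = 0.12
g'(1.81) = 4.24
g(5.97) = 52.37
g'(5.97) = 20.88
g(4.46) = 25.40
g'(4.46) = 14.84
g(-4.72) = 57.72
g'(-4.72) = -21.88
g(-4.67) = 56.63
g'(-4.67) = -21.68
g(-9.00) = 188.00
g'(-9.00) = -39.00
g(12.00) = 251.00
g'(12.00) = 45.00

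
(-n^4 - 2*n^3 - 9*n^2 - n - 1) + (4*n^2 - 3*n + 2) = -n^4 - 2*n^3 - 5*n^2 - 4*n + 1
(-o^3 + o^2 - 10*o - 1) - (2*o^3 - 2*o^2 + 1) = -3*o^3 + 3*o^2 - 10*o - 2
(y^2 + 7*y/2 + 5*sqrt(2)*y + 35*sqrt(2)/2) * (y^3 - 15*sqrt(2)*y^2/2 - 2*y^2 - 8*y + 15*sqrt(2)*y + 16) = y^5 - 5*sqrt(2)*y^4/2 + 3*y^4/2 - 90*y^3 - 15*sqrt(2)*y^3/4 - 249*y^2/2 - 45*sqrt(2)*y^2/2 - 60*sqrt(2)*y + 581*y + 280*sqrt(2)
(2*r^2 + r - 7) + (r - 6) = 2*r^2 + 2*r - 13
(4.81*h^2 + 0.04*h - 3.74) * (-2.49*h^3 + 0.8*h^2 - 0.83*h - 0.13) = -11.9769*h^5 + 3.7484*h^4 + 5.3523*h^3 - 3.6505*h^2 + 3.099*h + 0.4862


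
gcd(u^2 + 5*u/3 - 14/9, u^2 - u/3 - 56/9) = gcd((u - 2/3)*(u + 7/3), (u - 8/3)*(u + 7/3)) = u + 7/3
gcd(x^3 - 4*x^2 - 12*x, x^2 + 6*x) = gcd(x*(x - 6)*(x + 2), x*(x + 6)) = x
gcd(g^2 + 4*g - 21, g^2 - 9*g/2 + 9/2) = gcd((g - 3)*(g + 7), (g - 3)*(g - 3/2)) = g - 3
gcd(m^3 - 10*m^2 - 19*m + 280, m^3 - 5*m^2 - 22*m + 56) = m - 7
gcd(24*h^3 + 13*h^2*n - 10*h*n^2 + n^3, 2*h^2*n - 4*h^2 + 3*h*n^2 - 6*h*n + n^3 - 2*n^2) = h + n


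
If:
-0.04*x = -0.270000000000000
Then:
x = 6.75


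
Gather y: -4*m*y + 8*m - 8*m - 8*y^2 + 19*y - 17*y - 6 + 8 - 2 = -8*y^2 + y*(2 - 4*m)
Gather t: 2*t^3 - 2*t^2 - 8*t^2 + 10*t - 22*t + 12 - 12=2*t^3 - 10*t^2 - 12*t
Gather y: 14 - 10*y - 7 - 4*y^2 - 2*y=-4*y^2 - 12*y + 7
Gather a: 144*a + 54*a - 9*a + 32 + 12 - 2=189*a + 42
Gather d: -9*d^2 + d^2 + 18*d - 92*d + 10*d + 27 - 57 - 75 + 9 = -8*d^2 - 64*d - 96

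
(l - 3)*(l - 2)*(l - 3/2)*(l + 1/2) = l^4 - 6*l^3 + 41*l^2/4 - 9*l/4 - 9/2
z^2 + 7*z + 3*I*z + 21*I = (z + 7)*(z + 3*I)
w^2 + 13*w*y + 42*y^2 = (w + 6*y)*(w + 7*y)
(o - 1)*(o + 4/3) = o^2 + o/3 - 4/3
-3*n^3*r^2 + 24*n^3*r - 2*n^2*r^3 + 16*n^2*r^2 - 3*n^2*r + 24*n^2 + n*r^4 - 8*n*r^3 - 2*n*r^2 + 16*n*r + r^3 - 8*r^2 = (-3*n + r)*(n + r)*(r - 8)*(n*r + 1)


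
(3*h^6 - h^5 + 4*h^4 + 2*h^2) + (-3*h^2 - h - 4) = 3*h^6 - h^5 + 4*h^4 - h^2 - h - 4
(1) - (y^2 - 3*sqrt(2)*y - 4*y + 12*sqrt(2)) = -y^2 + 4*y + 3*sqrt(2)*y - 12*sqrt(2) + 1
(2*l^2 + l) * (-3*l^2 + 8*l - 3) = -6*l^4 + 13*l^3 + 2*l^2 - 3*l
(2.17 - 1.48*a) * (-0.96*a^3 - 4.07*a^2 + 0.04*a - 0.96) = 1.4208*a^4 + 3.9404*a^3 - 8.8911*a^2 + 1.5076*a - 2.0832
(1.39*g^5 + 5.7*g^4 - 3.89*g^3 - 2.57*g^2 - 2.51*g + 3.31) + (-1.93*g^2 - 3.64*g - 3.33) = 1.39*g^5 + 5.7*g^4 - 3.89*g^3 - 4.5*g^2 - 6.15*g - 0.02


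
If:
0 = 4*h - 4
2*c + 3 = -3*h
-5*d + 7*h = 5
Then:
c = -3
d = 2/5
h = 1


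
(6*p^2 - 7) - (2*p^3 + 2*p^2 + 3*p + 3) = -2*p^3 + 4*p^2 - 3*p - 10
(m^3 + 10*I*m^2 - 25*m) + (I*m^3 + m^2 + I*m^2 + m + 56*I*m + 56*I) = m^3 + I*m^3 + m^2 + 11*I*m^2 - 24*m + 56*I*m + 56*I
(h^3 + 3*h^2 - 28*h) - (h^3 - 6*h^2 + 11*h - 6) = 9*h^2 - 39*h + 6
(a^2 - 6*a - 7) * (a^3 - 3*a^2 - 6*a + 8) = a^5 - 9*a^4 + 5*a^3 + 65*a^2 - 6*a - 56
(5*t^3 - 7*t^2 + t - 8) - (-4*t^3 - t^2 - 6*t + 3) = 9*t^3 - 6*t^2 + 7*t - 11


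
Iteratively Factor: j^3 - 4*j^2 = (j)*(j^2 - 4*j) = j^2*(j - 4)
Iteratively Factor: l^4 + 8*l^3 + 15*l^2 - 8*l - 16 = (l + 1)*(l^3 + 7*l^2 + 8*l - 16) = (l + 1)*(l + 4)*(l^2 + 3*l - 4) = (l - 1)*(l + 1)*(l + 4)*(l + 4)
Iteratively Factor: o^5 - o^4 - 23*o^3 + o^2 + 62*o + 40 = (o - 2)*(o^4 + o^3 - 21*o^2 - 41*o - 20) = (o - 5)*(o - 2)*(o^3 + 6*o^2 + 9*o + 4) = (o - 5)*(o - 2)*(o + 4)*(o^2 + 2*o + 1) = (o - 5)*(o - 2)*(o + 1)*(o + 4)*(o + 1)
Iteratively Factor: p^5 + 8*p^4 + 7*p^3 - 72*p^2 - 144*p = (p + 4)*(p^4 + 4*p^3 - 9*p^2 - 36*p) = (p + 3)*(p + 4)*(p^3 + p^2 - 12*p) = (p + 3)*(p + 4)^2*(p^2 - 3*p) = p*(p + 3)*(p + 4)^2*(p - 3)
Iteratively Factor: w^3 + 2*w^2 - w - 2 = (w + 2)*(w^2 - 1) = (w - 1)*(w + 2)*(w + 1)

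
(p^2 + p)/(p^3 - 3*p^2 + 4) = p/(p^2 - 4*p + 4)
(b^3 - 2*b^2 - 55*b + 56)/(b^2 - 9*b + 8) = b + 7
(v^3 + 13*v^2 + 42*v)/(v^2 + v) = (v^2 + 13*v + 42)/(v + 1)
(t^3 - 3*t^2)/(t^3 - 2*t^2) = (t - 3)/(t - 2)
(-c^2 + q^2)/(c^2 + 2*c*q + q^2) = (-c + q)/(c + q)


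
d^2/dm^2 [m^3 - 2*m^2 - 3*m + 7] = 6*m - 4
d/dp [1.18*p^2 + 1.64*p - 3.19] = 2.36*p + 1.64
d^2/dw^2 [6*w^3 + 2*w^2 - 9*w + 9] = 36*w + 4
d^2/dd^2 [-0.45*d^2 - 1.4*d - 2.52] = -0.900000000000000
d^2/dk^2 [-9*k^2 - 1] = -18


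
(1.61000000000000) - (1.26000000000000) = 0.350000000000000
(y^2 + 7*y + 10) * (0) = 0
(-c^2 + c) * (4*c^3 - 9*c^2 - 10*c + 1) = -4*c^5 + 13*c^4 + c^3 - 11*c^2 + c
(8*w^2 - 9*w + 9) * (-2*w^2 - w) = -16*w^4 + 10*w^3 - 9*w^2 - 9*w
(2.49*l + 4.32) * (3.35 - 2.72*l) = -6.7728*l^2 - 3.4089*l + 14.472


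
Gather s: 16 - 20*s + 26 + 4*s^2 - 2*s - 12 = 4*s^2 - 22*s + 30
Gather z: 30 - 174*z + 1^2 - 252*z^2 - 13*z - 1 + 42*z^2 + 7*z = -210*z^2 - 180*z + 30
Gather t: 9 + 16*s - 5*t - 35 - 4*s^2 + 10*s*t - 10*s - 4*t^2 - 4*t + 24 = -4*s^2 + 6*s - 4*t^2 + t*(10*s - 9) - 2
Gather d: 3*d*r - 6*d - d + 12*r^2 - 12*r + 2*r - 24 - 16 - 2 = d*(3*r - 7) + 12*r^2 - 10*r - 42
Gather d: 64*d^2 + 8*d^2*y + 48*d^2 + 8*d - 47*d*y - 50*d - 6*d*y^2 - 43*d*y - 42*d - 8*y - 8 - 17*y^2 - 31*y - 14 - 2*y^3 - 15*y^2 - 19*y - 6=d^2*(8*y + 112) + d*(-6*y^2 - 90*y - 84) - 2*y^3 - 32*y^2 - 58*y - 28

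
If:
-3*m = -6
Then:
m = 2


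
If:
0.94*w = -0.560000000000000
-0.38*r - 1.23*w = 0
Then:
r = 1.93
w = -0.60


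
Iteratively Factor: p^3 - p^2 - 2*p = (p + 1)*(p^2 - 2*p) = p*(p + 1)*(p - 2)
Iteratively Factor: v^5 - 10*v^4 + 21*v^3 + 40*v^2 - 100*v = (v + 2)*(v^4 - 12*v^3 + 45*v^2 - 50*v) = (v - 5)*(v + 2)*(v^3 - 7*v^2 + 10*v) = (v - 5)*(v - 2)*(v + 2)*(v^2 - 5*v) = v*(v - 5)*(v - 2)*(v + 2)*(v - 5)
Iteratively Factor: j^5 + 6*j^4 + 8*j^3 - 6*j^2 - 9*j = (j + 3)*(j^4 + 3*j^3 - j^2 - 3*j) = (j - 1)*(j + 3)*(j^3 + 4*j^2 + 3*j) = j*(j - 1)*(j + 3)*(j^2 + 4*j + 3) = j*(j - 1)*(j + 3)^2*(j + 1)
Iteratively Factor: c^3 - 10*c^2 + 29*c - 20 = (c - 1)*(c^2 - 9*c + 20) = (c - 5)*(c - 1)*(c - 4)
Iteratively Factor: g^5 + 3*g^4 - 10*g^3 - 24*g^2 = (g + 4)*(g^4 - g^3 - 6*g^2) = g*(g + 4)*(g^3 - g^2 - 6*g) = g*(g - 3)*(g + 4)*(g^2 + 2*g) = g*(g - 3)*(g + 2)*(g + 4)*(g)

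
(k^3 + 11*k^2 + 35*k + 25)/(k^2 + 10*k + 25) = k + 1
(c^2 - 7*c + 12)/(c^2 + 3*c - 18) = (c - 4)/(c + 6)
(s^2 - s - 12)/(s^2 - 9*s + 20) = (s + 3)/(s - 5)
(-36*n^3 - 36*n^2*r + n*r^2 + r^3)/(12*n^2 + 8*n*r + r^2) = (-6*n^2 - 5*n*r + r^2)/(2*n + r)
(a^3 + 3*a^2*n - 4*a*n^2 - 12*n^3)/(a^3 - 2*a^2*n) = 1 + 5*n/a + 6*n^2/a^2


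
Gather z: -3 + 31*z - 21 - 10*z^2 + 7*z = -10*z^2 + 38*z - 24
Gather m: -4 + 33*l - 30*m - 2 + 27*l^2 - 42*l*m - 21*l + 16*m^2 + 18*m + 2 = 27*l^2 + 12*l + 16*m^2 + m*(-42*l - 12) - 4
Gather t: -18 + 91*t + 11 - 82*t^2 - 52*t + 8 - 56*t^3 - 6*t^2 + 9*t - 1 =-56*t^3 - 88*t^2 + 48*t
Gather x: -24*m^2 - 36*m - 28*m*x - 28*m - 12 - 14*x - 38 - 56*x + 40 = -24*m^2 - 64*m + x*(-28*m - 70) - 10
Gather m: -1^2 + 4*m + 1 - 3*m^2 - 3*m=-3*m^2 + m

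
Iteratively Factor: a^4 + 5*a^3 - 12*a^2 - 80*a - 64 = (a + 1)*(a^3 + 4*a^2 - 16*a - 64) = (a - 4)*(a + 1)*(a^2 + 8*a + 16) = (a - 4)*(a + 1)*(a + 4)*(a + 4)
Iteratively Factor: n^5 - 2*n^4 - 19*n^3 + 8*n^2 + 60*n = (n - 2)*(n^4 - 19*n^2 - 30*n) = (n - 2)*(n + 2)*(n^3 - 2*n^2 - 15*n) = n*(n - 2)*(n + 2)*(n^2 - 2*n - 15) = n*(n - 5)*(n - 2)*(n + 2)*(n + 3)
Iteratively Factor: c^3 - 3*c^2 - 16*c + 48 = (c + 4)*(c^2 - 7*c + 12) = (c - 3)*(c + 4)*(c - 4)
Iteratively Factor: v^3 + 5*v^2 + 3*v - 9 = (v + 3)*(v^2 + 2*v - 3) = (v - 1)*(v + 3)*(v + 3)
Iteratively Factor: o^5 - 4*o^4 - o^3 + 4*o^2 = (o)*(o^4 - 4*o^3 - o^2 + 4*o) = o*(o - 1)*(o^3 - 3*o^2 - 4*o) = o^2*(o - 1)*(o^2 - 3*o - 4) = o^2*(o - 4)*(o - 1)*(o + 1)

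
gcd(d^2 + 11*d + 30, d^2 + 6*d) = d + 6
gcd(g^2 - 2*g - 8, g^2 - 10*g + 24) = g - 4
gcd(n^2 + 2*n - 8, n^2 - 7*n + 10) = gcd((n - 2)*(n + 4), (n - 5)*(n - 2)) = n - 2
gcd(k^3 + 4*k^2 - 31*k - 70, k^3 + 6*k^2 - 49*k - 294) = k + 7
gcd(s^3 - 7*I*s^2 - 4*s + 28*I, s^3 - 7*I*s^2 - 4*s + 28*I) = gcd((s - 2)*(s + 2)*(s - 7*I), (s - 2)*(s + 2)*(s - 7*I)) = s^3 - 7*I*s^2 - 4*s + 28*I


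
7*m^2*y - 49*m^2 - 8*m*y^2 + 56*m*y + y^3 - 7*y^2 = (-7*m + y)*(-m + y)*(y - 7)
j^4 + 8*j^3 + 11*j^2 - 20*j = j*(j - 1)*(j + 4)*(j + 5)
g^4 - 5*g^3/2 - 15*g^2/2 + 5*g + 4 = (g - 4)*(g - 1)*(g + 1/2)*(g + 2)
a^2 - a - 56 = (a - 8)*(a + 7)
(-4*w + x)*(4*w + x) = -16*w^2 + x^2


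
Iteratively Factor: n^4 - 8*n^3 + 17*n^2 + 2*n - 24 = (n - 2)*(n^3 - 6*n^2 + 5*n + 12) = (n - 3)*(n - 2)*(n^2 - 3*n - 4) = (n - 4)*(n - 3)*(n - 2)*(n + 1)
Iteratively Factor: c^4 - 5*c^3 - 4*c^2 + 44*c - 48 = (c - 4)*(c^3 - c^2 - 8*c + 12) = (c - 4)*(c + 3)*(c^2 - 4*c + 4) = (c - 4)*(c - 2)*(c + 3)*(c - 2)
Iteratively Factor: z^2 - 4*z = (z - 4)*(z)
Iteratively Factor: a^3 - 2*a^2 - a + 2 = (a - 1)*(a^2 - a - 2) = (a - 2)*(a - 1)*(a + 1)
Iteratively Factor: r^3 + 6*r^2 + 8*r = (r + 2)*(r^2 + 4*r) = r*(r + 2)*(r + 4)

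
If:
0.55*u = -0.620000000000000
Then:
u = -1.13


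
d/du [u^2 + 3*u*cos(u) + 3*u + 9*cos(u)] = -3*u*sin(u) + 2*u - 9*sin(u) + 3*cos(u) + 3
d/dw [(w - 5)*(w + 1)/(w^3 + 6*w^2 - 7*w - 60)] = (-w^4 + 8*w^3 + 32*w^2 - 60*w + 205)/(w^6 + 12*w^5 + 22*w^4 - 204*w^3 - 671*w^2 + 840*w + 3600)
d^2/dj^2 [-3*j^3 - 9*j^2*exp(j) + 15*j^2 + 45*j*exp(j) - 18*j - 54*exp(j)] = -9*j^2*exp(j) + 9*j*exp(j) - 18*j + 18*exp(j) + 30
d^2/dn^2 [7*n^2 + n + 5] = 14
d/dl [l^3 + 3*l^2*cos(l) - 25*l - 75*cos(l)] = -3*l^2*sin(l) + 3*l^2 + 6*l*cos(l) + 75*sin(l) - 25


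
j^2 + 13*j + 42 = (j + 6)*(j + 7)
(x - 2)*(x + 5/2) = x^2 + x/2 - 5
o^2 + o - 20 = (o - 4)*(o + 5)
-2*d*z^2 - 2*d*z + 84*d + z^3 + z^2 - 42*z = (-2*d + z)*(z - 6)*(z + 7)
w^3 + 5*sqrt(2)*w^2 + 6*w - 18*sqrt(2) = (w - sqrt(2))*(w + 3*sqrt(2))^2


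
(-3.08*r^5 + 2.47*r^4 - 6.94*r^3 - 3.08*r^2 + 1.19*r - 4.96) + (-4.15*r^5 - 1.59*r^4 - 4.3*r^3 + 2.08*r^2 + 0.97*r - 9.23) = -7.23*r^5 + 0.88*r^4 - 11.24*r^3 - 1.0*r^2 + 2.16*r - 14.19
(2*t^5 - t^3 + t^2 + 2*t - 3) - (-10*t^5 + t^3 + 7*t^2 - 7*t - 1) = 12*t^5 - 2*t^3 - 6*t^2 + 9*t - 2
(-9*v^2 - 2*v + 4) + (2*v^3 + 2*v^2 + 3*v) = 2*v^3 - 7*v^2 + v + 4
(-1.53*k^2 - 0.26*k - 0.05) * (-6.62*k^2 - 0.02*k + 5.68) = 10.1286*k^4 + 1.7518*k^3 - 8.3542*k^2 - 1.4758*k - 0.284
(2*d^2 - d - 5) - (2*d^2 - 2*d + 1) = d - 6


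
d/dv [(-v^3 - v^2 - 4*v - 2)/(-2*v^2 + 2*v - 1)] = (2*v^4 - 4*v^3 - 7*v^2 - 6*v + 8)/(4*v^4 - 8*v^3 + 8*v^2 - 4*v + 1)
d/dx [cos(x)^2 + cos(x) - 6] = -sin(x) - sin(2*x)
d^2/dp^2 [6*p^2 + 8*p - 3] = 12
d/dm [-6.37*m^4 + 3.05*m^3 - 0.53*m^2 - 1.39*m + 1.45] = -25.48*m^3 + 9.15*m^2 - 1.06*m - 1.39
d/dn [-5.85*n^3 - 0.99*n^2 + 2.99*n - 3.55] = -17.55*n^2 - 1.98*n + 2.99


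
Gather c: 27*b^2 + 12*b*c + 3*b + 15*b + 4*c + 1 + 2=27*b^2 + 18*b + c*(12*b + 4) + 3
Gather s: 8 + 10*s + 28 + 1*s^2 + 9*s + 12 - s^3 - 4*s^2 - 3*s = -s^3 - 3*s^2 + 16*s + 48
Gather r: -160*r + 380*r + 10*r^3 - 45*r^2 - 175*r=10*r^3 - 45*r^2 + 45*r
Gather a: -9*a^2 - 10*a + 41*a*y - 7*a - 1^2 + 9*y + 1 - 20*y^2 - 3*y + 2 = -9*a^2 + a*(41*y - 17) - 20*y^2 + 6*y + 2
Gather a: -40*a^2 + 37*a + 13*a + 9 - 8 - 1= -40*a^2 + 50*a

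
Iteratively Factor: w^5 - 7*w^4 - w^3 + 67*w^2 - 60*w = (w - 4)*(w^4 - 3*w^3 - 13*w^2 + 15*w) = w*(w - 4)*(w^3 - 3*w^2 - 13*w + 15) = w*(w - 4)*(w - 1)*(w^2 - 2*w - 15) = w*(w - 5)*(w - 4)*(w - 1)*(w + 3)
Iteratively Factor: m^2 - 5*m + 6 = (m - 2)*(m - 3)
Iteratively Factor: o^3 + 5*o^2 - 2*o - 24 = (o - 2)*(o^2 + 7*o + 12) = (o - 2)*(o + 3)*(o + 4)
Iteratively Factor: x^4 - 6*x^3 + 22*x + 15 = (x - 5)*(x^3 - x^2 - 5*x - 3) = (x - 5)*(x + 1)*(x^2 - 2*x - 3) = (x - 5)*(x - 3)*(x + 1)*(x + 1)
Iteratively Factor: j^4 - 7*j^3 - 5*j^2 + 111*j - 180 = (j - 3)*(j^3 - 4*j^2 - 17*j + 60) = (j - 5)*(j - 3)*(j^2 + j - 12) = (j - 5)*(j - 3)^2*(j + 4)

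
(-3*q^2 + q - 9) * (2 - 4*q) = 12*q^3 - 10*q^2 + 38*q - 18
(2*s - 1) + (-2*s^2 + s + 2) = -2*s^2 + 3*s + 1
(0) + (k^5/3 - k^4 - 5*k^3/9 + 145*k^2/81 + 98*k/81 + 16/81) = k^5/3 - k^4 - 5*k^3/9 + 145*k^2/81 + 98*k/81 + 16/81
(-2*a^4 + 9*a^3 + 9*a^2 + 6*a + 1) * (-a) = 2*a^5 - 9*a^4 - 9*a^3 - 6*a^2 - a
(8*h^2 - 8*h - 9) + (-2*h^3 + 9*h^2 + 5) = -2*h^3 + 17*h^2 - 8*h - 4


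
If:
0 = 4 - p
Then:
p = 4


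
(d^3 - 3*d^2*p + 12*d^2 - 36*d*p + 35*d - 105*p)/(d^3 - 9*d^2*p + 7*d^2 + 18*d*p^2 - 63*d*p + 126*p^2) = (-d - 5)/(-d + 6*p)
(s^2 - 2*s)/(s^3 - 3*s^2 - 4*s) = (2 - s)/(-s^2 + 3*s + 4)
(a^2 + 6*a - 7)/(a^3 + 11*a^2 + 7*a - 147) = (a - 1)/(a^2 + 4*a - 21)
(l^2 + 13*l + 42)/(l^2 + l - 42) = (l + 6)/(l - 6)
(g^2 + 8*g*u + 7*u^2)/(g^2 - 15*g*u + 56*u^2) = (g^2 + 8*g*u + 7*u^2)/(g^2 - 15*g*u + 56*u^2)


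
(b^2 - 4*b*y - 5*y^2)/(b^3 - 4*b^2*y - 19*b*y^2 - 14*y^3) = (-b + 5*y)/(-b^2 + 5*b*y + 14*y^2)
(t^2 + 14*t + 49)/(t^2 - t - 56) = (t + 7)/(t - 8)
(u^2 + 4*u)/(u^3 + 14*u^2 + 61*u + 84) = u/(u^2 + 10*u + 21)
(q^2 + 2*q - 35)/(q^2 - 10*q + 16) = (q^2 + 2*q - 35)/(q^2 - 10*q + 16)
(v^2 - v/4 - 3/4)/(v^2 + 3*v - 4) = (v + 3/4)/(v + 4)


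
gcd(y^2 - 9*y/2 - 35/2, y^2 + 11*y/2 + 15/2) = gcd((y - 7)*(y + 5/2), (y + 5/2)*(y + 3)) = y + 5/2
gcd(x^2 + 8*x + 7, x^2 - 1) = x + 1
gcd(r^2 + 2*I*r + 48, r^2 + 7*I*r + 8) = r + 8*I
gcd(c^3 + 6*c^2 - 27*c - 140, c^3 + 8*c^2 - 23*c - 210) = c^2 + 2*c - 35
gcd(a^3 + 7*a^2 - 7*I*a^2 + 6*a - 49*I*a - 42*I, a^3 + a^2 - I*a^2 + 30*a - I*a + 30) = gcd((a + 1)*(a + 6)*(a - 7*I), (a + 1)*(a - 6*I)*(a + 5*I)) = a + 1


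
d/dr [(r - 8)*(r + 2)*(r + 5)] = 3*r^2 - 2*r - 46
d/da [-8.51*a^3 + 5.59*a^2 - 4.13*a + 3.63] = -25.53*a^2 + 11.18*a - 4.13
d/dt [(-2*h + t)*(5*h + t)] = 3*h + 2*t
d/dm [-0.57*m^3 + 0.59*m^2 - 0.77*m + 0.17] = -1.71*m^2 + 1.18*m - 0.77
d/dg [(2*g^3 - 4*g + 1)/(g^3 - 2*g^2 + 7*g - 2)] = (-4*g^4 + 36*g^3 - 23*g^2 + 4*g + 1)/(g^6 - 4*g^5 + 18*g^4 - 32*g^3 + 57*g^2 - 28*g + 4)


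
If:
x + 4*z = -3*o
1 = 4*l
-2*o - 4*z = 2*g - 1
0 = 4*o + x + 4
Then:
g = 9/2 - 6*z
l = 1/4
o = 4*z - 4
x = 12 - 16*z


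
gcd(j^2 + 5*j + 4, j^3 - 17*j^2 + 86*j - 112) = 1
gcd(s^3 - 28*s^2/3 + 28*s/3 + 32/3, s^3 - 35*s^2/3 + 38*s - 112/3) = s - 2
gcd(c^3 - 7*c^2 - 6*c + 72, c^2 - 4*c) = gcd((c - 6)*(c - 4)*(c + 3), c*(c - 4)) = c - 4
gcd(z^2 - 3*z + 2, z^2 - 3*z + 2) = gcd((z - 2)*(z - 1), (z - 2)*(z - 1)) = z^2 - 3*z + 2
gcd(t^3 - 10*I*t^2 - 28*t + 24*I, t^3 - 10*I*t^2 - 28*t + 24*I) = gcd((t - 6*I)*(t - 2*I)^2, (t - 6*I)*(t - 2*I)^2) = t^3 - 10*I*t^2 - 28*t + 24*I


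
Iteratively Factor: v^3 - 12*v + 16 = (v - 2)*(v^2 + 2*v - 8) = (v - 2)*(v + 4)*(v - 2)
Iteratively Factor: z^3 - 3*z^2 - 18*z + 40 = (z - 2)*(z^2 - z - 20) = (z - 2)*(z + 4)*(z - 5)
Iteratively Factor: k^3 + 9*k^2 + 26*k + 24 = (k + 4)*(k^2 + 5*k + 6) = (k + 2)*(k + 4)*(k + 3)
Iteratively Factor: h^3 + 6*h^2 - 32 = (h + 4)*(h^2 + 2*h - 8) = (h + 4)^2*(h - 2)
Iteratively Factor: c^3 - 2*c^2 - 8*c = (c + 2)*(c^2 - 4*c) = c*(c + 2)*(c - 4)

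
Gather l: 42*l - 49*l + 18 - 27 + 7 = -7*l - 2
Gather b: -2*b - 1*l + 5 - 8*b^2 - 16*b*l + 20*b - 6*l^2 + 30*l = -8*b^2 + b*(18 - 16*l) - 6*l^2 + 29*l + 5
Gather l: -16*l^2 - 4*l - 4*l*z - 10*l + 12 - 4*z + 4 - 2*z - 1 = -16*l^2 + l*(-4*z - 14) - 6*z + 15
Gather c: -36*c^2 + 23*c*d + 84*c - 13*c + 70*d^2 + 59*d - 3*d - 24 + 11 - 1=-36*c^2 + c*(23*d + 71) + 70*d^2 + 56*d - 14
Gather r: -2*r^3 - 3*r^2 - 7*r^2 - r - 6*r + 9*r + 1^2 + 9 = -2*r^3 - 10*r^2 + 2*r + 10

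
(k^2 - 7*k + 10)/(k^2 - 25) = (k - 2)/(k + 5)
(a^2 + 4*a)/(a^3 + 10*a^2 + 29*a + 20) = a/(a^2 + 6*a + 5)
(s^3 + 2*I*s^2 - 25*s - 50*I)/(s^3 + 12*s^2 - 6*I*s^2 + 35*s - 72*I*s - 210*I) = (s^2 + s*(-5 + 2*I) - 10*I)/(s^2 + s*(7 - 6*I) - 42*I)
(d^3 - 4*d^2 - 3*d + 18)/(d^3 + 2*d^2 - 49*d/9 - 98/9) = 9*(d^2 - 6*d + 9)/(9*d^2 - 49)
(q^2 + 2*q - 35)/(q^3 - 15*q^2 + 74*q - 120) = (q + 7)/(q^2 - 10*q + 24)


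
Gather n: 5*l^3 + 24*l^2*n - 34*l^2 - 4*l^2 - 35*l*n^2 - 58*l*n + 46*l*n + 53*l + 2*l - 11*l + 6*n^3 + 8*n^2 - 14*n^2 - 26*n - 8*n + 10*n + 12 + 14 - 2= 5*l^3 - 38*l^2 + 44*l + 6*n^3 + n^2*(-35*l - 6) + n*(24*l^2 - 12*l - 24) + 24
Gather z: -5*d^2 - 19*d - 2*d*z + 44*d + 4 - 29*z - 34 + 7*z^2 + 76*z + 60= -5*d^2 + 25*d + 7*z^2 + z*(47 - 2*d) + 30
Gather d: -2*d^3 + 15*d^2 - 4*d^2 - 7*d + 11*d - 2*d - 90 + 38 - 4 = -2*d^3 + 11*d^2 + 2*d - 56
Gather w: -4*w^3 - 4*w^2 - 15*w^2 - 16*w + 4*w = -4*w^3 - 19*w^2 - 12*w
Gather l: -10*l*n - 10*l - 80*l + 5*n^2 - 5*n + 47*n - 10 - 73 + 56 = l*(-10*n - 90) + 5*n^2 + 42*n - 27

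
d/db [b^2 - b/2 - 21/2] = 2*b - 1/2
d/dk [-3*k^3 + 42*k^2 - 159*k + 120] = -9*k^2 + 84*k - 159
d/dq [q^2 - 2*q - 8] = 2*q - 2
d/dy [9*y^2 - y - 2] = 18*y - 1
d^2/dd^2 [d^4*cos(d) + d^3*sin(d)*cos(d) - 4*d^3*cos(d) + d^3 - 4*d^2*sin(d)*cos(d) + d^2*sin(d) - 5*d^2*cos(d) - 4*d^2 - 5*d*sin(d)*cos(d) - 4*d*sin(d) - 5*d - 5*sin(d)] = -d^4*cos(d) - 8*d^3*sin(d) - 2*d^3*sin(2*d) + 4*d^3*cos(d) + 23*d^2*sin(d) + 8*d^2*sin(2*d) + 17*d^2*cos(d) + 6*d^2*cos(2*d) + 24*d*sin(d) + 13*d*sin(2*d) - 20*d*cos(d) - 16*d*cos(2*d) + 6*d + 7*sin(d) - 4*sin(2*d) - 18*cos(d) - 10*cos(2*d) - 8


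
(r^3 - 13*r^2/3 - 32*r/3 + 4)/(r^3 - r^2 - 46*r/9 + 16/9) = 3*(r - 6)/(3*r - 8)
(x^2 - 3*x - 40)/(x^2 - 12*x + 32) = (x + 5)/(x - 4)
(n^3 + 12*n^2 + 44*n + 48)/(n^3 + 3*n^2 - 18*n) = (n^2 + 6*n + 8)/(n*(n - 3))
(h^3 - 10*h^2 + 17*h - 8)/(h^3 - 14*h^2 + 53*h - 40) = (h - 1)/(h - 5)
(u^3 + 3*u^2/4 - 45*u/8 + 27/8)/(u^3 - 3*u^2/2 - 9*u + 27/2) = (u - 3/4)/(u - 3)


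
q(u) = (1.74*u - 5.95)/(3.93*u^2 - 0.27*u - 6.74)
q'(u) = (0.27 - 7.86*u)*(1.74*u - 5.95)/(3.93*u^2 - 0.27*u - 6.74)^2 + 1.74/(3.93*u^2 - 0.27*u - 6.74)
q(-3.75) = -0.25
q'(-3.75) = -0.12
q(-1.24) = 22.37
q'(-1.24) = -623.03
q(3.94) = 0.02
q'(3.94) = 0.02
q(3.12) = -0.02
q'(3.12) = 0.07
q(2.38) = -0.12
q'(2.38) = 0.27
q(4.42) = 0.03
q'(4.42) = 0.01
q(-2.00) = -0.99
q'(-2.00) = -1.48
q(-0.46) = 1.17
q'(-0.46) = -1.08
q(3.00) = -0.03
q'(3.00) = 0.08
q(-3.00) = -0.38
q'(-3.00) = -0.25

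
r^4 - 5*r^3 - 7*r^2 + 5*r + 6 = (r - 6)*(r - 1)*(r + 1)^2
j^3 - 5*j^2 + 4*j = j*(j - 4)*(j - 1)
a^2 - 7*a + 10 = (a - 5)*(a - 2)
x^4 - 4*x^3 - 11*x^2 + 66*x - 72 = (x - 3)^2*(x - 2)*(x + 4)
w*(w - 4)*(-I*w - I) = -I*w^3 + 3*I*w^2 + 4*I*w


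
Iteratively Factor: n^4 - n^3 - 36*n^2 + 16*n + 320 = (n + 4)*(n^3 - 5*n^2 - 16*n + 80) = (n - 5)*(n + 4)*(n^2 - 16) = (n - 5)*(n - 4)*(n + 4)*(n + 4)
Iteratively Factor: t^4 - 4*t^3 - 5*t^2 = (t)*(t^3 - 4*t^2 - 5*t) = t*(t + 1)*(t^2 - 5*t) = t^2*(t + 1)*(t - 5)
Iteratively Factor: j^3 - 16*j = (j + 4)*(j^2 - 4*j) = (j - 4)*(j + 4)*(j)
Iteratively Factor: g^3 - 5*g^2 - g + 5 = (g - 1)*(g^2 - 4*g - 5) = (g - 5)*(g - 1)*(g + 1)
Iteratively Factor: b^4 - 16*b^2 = (b - 4)*(b^3 + 4*b^2) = b*(b - 4)*(b^2 + 4*b) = b^2*(b - 4)*(b + 4)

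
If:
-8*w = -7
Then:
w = 7/8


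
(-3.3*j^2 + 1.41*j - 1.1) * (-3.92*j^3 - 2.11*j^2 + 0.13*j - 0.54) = 12.936*j^5 + 1.4358*j^4 + 0.9079*j^3 + 4.2863*j^2 - 0.9044*j + 0.594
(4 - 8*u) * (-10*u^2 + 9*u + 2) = 80*u^3 - 112*u^2 + 20*u + 8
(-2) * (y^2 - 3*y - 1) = -2*y^2 + 6*y + 2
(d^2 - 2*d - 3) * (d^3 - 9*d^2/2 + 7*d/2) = d^5 - 13*d^4/2 + 19*d^3/2 + 13*d^2/2 - 21*d/2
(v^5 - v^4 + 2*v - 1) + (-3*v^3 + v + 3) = v^5 - v^4 - 3*v^3 + 3*v + 2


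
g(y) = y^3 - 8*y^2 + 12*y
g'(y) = 3*y^2 - 16*y + 12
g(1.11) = 4.83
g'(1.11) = -2.06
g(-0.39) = -5.96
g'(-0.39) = 18.70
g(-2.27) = -80.16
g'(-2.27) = 63.78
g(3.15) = -10.32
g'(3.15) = -8.63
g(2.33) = -2.82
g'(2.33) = -8.99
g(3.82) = -15.16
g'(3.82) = -5.34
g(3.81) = -15.10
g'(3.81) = -5.41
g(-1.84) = -55.39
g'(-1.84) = 51.60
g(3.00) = -9.00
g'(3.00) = -9.00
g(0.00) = 0.00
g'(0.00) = 12.00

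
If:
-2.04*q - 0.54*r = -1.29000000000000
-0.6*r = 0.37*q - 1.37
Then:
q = 0.03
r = 2.26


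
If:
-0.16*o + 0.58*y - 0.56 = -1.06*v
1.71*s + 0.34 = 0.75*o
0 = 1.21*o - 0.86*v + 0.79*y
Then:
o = 0.42061135371179 - 1.16698689956332*y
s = -0.511836359457596*y - 0.0143517454480451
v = 0.5917903930131 - 0.723318777292576*y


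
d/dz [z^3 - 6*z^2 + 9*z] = 3*z^2 - 12*z + 9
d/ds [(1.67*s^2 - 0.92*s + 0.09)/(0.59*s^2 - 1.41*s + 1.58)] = (-1.8119*s^2 + 5.171*s - 1.3267)/(0.3481*s^4 - 1.6638*s^3 + 3.8525*s^2 - 4.4556*s + 2.4964)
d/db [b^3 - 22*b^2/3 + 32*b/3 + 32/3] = 3*b^2 - 44*b/3 + 32/3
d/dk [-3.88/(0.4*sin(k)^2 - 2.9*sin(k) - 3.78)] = (3.104*sin(k) - 11.252)*cos(k)/(-0.4*sin(k)^2 + 2.9*sin(k) + 3.78)^2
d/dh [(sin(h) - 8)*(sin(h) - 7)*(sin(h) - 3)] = (3*sin(h)^2 - 36*sin(h) + 101)*cos(h)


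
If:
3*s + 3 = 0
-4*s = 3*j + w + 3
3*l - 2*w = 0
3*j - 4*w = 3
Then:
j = 7/15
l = -4/15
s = -1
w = -2/5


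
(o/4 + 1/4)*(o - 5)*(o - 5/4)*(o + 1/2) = o^4/4 - 19*o^3/16 - 21*o^2/32 + 25*o/16 + 25/32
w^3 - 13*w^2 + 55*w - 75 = (w - 5)^2*(w - 3)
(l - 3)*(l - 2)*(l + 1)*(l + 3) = l^4 - l^3 - 11*l^2 + 9*l + 18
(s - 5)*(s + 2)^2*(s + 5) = s^4 + 4*s^3 - 21*s^2 - 100*s - 100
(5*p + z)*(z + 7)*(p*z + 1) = 5*p^2*z^2 + 35*p^2*z + p*z^3 + 7*p*z^2 + 5*p*z + 35*p + z^2 + 7*z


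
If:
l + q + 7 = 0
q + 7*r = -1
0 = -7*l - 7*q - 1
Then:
No Solution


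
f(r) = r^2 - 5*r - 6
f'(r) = 2*r - 5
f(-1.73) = 5.64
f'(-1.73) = -8.46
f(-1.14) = 1.00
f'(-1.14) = -7.28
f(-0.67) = -2.20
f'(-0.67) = -6.34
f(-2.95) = 17.45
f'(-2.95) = -10.90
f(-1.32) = 2.34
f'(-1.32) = -7.64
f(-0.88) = -0.83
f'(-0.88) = -6.76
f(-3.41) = 22.68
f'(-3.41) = -11.82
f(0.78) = -9.29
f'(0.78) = -3.44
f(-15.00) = 294.00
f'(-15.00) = -35.00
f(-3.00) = 18.00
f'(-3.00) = -11.00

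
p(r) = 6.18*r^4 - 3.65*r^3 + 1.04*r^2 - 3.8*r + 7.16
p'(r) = 24.72*r^3 - 10.95*r^2 + 2.08*r - 3.8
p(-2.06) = 162.60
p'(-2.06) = -270.65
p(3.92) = 1247.64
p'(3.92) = 1325.13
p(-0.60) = 11.40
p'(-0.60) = -14.33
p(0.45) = 5.58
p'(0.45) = -2.83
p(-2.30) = 238.75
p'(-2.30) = -367.28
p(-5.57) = 6639.87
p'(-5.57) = -4626.94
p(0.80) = 5.45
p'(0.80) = 3.51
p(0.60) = 5.27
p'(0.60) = -1.15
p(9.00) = 37943.33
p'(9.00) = 17148.85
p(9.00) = 37943.33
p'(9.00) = 17148.85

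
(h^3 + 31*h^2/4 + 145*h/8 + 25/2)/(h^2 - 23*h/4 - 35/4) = (h^2 + 13*h/2 + 10)/(h - 7)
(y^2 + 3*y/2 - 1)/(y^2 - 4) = (y - 1/2)/(y - 2)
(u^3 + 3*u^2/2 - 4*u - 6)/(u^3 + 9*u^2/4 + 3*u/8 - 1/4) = 4*(2*u^2 - u - 6)/(8*u^2 + 2*u - 1)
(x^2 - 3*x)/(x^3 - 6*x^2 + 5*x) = (x - 3)/(x^2 - 6*x + 5)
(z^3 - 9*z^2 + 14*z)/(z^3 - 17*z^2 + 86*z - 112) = z/(z - 8)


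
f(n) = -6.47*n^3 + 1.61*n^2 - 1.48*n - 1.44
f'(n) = -19.41*n^2 + 3.22*n - 1.48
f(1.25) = -13.41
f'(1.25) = -27.78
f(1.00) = -7.78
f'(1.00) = -17.67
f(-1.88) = 50.02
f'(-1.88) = -76.14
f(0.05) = -1.51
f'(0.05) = -1.37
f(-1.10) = 10.75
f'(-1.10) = -28.51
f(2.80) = -134.99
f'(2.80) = -144.64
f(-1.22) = 14.51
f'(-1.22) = -34.30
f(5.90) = -1282.93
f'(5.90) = -658.14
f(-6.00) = 1462.92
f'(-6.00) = -719.56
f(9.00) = -4600.98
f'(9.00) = -1544.71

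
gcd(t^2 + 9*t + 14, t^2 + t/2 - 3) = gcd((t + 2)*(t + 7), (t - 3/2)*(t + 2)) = t + 2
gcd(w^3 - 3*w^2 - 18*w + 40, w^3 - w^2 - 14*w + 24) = w^2 + 2*w - 8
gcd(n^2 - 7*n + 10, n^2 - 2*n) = n - 2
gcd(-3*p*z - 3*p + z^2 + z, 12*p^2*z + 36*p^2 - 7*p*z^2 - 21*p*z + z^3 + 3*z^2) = -3*p + z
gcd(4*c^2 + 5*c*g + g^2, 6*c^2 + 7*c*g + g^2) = c + g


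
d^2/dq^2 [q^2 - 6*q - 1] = 2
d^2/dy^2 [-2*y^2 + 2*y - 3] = -4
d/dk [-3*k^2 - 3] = -6*k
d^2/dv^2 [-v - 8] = 0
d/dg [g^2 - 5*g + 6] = 2*g - 5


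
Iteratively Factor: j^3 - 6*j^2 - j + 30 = (j - 3)*(j^2 - 3*j - 10) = (j - 5)*(j - 3)*(j + 2)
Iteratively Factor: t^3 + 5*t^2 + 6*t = (t + 3)*(t^2 + 2*t) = t*(t + 3)*(t + 2)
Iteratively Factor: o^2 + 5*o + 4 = (o + 1)*(o + 4)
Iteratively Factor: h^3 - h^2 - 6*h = (h - 3)*(h^2 + 2*h) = (h - 3)*(h + 2)*(h)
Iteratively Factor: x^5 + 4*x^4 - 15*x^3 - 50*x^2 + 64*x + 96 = (x - 2)*(x^4 + 6*x^3 - 3*x^2 - 56*x - 48) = (x - 3)*(x - 2)*(x^3 + 9*x^2 + 24*x + 16) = (x - 3)*(x - 2)*(x + 4)*(x^2 + 5*x + 4) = (x - 3)*(x - 2)*(x + 1)*(x + 4)*(x + 4)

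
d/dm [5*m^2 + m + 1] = 10*m + 1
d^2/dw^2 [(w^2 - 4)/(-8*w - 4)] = 15/(2*(8*w^3 + 12*w^2 + 6*w + 1))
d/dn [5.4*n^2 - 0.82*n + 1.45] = 10.8*n - 0.82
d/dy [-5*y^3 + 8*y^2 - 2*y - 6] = -15*y^2 + 16*y - 2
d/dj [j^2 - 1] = 2*j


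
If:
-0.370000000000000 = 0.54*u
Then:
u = -0.69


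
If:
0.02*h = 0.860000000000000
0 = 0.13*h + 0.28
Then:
No Solution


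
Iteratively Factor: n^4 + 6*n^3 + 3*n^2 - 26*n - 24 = (n + 1)*(n^3 + 5*n^2 - 2*n - 24) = (n - 2)*(n + 1)*(n^2 + 7*n + 12) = (n - 2)*(n + 1)*(n + 4)*(n + 3)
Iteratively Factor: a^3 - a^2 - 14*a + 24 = (a + 4)*(a^2 - 5*a + 6) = (a - 3)*(a + 4)*(a - 2)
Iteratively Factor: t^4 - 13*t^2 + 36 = (t - 3)*(t^3 + 3*t^2 - 4*t - 12) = (t - 3)*(t + 3)*(t^2 - 4) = (t - 3)*(t - 2)*(t + 3)*(t + 2)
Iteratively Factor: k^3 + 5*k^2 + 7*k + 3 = (k + 1)*(k^2 + 4*k + 3) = (k + 1)^2*(k + 3)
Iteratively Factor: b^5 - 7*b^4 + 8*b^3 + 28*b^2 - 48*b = (b - 3)*(b^4 - 4*b^3 - 4*b^2 + 16*b) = (b - 3)*(b + 2)*(b^3 - 6*b^2 + 8*b) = (b - 3)*(b - 2)*(b + 2)*(b^2 - 4*b) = b*(b - 3)*(b - 2)*(b + 2)*(b - 4)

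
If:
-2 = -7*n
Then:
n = 2/7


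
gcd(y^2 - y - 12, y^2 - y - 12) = y^2 - y - 12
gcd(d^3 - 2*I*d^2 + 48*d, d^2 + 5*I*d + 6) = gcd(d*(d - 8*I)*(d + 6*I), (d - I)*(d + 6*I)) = d + 6*I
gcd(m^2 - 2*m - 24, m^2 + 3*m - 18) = 1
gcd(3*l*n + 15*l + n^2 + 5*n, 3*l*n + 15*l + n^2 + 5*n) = 3*l*n + 15*l + n^2 + 5*n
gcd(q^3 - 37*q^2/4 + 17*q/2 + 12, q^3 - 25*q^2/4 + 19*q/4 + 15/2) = q^2 - 5*q/4 - 3/2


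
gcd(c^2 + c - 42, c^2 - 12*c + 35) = 1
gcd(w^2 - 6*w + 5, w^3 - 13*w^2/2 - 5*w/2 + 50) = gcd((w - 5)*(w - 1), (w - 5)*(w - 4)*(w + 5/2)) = w - 5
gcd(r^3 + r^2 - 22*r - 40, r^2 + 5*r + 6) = r + 2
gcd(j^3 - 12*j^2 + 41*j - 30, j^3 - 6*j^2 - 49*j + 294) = j - 6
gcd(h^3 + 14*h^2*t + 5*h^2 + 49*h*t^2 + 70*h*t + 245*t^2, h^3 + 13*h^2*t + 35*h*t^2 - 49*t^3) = h^2 + 14*h*t + 49*t^2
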